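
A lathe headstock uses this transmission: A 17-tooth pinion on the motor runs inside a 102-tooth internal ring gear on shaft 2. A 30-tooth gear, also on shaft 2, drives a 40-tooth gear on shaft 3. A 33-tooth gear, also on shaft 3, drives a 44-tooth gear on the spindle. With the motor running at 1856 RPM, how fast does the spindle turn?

174 RPM

Internal gear: ratio = 102/17 = 6, so shaft 2 turns at 1856 / 6 = 309.33 RPM.
Gear mesh: ratio = 40/30 = 1.3333, so shaft 3 turns at 309.33 / 1.3333 = 232 RPM.
Gear mesh: ratio = 44/33 = 1.3333, so the spindle turns at 232 / 1.3333 = 174 RPM.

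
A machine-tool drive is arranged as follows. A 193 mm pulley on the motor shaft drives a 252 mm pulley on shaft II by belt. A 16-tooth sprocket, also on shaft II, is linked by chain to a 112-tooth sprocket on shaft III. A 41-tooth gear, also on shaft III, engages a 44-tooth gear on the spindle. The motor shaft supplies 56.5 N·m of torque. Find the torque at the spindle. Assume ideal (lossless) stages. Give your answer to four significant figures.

belt 252/193 = 1.3057 → τ = 56.5·1.3057 = 73.772 N·m
chain 112/16 = 7 → τ = 73.772·7 = 516.4 N·m
gear mesh 44/41 = 1.0732 → τ = 516.4·1.0732 = 554.19 N·m

554.2 N·m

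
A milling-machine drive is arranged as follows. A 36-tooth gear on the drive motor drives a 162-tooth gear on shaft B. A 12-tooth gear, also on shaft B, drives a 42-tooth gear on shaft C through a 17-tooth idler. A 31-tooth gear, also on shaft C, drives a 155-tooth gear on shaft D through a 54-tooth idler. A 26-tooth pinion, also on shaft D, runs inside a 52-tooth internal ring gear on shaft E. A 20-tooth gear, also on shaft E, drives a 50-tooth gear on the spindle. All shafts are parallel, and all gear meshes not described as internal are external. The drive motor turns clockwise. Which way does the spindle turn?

the drive motor → shaft B: external mesh, 1 reversal → CCW.
shaft B → shaft C: driver → idler → driven is 2 external meshes, 2 reversals → CCW.
shaft C → shaft D: driver → idler → driven is 2 external meshes, 2 reversals → CCW.
shaft D → shaft E: internal mesh, same direction → CCW.
shaft E → the spindle: external mesh, 1 reversal → CW.
6 reversals in total — an even number — so the spindle turns the same way as the drive motor.

clockwise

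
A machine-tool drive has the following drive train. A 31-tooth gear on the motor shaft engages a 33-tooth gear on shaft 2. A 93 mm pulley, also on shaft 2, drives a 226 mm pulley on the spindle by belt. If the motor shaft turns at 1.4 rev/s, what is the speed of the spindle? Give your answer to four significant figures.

gear mesh 33/31 = 1.0645 → 1.4/1.0645 = 1.3152 rev/s
belt 226/93 = 2.4301 → 1.3152/2.4301 = 0.54119 rev/s

0.5412 rev/s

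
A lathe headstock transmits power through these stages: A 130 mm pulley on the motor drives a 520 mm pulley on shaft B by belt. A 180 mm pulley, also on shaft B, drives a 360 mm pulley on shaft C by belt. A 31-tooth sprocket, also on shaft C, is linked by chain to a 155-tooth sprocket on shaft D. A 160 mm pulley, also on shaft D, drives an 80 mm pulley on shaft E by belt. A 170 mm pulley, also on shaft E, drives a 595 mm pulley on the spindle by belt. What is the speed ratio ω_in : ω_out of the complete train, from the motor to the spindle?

70

Each stage contributes driven/driver: belt 520/130 = 4, belt 360/180 = 2, chain 155/31 = 5, belt 80/160 = 0.5, belt 595/170 = 3.5.
Overall: 4 × 2 × 5 × 0.5 × 3.5 = 70.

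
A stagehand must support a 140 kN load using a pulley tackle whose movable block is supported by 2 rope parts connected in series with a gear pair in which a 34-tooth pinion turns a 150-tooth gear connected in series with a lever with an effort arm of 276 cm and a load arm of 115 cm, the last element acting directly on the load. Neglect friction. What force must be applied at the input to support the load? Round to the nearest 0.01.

Block-and-tackle MA = number of supporting rope parts = 2.
Gear pair MA = 150/34 = 4.4118.
Lever MA = effort arm / load arm = 276/115 = 2.4.
Combined ideal MA = 2 × 4.4118 × 2.4 = 21.176.
Effort = load / MA = 140 / 21.176 = 6.6111 kN.

6.61 kN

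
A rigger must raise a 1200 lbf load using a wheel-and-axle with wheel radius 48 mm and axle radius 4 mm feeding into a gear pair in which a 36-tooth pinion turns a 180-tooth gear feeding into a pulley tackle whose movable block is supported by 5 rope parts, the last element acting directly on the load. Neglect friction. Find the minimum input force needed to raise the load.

Wheel-and-axle MA = R/r = 48/4 = 12.
Gear pair MA = 180/36 = 5.
Block-and-tackle MA = number of supporting rope parts = 5.
Combined ideal MA = 12 × 5 × 5 = 300.
Effort = load / MA = 1200 / 300 = 4 lbf.

4 lbf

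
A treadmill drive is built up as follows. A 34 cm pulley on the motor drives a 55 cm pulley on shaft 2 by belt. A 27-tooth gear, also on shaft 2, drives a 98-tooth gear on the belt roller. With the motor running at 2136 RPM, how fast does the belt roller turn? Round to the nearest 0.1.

363.8 RPM

the motor → shaft 2 (belt, 55/34): 2136 ÷ 1.6176 = 1320.4 RPM
shaft 2 → the belt roller (gear mesh, 98/27): 1320.4 ÷ 3.6296 = 363.79 RPM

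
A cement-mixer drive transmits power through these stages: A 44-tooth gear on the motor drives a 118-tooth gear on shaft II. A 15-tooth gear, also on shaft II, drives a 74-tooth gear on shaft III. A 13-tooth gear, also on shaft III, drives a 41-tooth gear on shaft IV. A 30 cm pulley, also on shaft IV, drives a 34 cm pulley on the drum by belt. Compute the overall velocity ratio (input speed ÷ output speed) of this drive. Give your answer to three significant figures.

Each stage contributes driven/driver: gear mesh 118/44 = 2.6818, gear mesh 74/15 = 4.9333, gear mesh 41/13 = 3.1538, belt 34/30 = 1.1333.
Overall: 2.6818 × 4.9333 × 3.1538 × 1.1333 = 47.29.

47.3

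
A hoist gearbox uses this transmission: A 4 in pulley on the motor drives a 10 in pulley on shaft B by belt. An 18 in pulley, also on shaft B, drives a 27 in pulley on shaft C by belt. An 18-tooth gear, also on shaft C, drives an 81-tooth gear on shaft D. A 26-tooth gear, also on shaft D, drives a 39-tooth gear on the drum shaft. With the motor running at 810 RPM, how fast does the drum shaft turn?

32 RPM

belt 10/4 = 2.5 → 810/2.5 = 324 RPM
belt 27/18 = 1.5 → 324/1.5 = 216 RPM
gear mesh 81/18 = 4.5 → 216/4.5 = 48 RPM
gear mesh 39/26 = 1.5 → 48/1.5 = 32 RPM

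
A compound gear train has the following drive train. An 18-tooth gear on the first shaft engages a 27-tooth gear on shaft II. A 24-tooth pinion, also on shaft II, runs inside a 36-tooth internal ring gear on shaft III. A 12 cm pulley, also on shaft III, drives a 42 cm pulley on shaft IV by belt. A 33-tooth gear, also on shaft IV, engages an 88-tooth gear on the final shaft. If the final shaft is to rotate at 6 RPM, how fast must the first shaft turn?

Overall ratio R = 1.5 × 1.5 × 3.5 × 2.6667 = 21.
Required input speed = output speed × R = 6 × 21 = 126 RPM.

126 RPM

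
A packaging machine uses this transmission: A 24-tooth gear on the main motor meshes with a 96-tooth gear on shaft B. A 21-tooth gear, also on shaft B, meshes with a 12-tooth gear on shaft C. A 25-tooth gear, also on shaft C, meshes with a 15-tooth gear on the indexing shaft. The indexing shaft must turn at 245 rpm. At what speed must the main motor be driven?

336 rpm

Overall ratio R = 4 × 0.57143 × 0.6 = 1.3714.
Required input speed = output speed × R = 245 × 1.3714 = 336 rpm.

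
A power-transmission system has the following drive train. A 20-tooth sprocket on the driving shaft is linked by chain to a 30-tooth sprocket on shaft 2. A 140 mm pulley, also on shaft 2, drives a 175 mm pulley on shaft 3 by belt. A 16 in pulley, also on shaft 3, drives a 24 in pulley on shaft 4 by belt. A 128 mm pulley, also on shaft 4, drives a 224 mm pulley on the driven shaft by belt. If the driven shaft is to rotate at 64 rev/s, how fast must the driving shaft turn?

Overall ratio R = 1.5 × 1.25 × 1.5 × 1.75 = 4.9219.
Required input speed = output speed × R = 64 × 4.9219 = 315 rev/s.

315 rev/s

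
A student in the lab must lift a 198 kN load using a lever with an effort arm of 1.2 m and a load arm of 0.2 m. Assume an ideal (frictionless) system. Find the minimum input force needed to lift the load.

Lever MA = effort arm / load arm = 1.2/0.2 = 6.
Effort = load / MA = 198 / 6 = 33 kN.

33 kN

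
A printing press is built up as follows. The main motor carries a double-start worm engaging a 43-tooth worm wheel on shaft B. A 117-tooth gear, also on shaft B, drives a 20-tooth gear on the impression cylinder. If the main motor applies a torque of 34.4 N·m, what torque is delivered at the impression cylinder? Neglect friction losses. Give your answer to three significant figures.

126 N·m

Worm: ratio = 43/2 = 21.5; torque at shaft B = 34.4 × 21.5 = 739.6 N·m.
Gear mesh: ratio = 20/117 = 0.17094; torque at the impression cylinder = 739.6 × 0.17094 = 126.43 N·m.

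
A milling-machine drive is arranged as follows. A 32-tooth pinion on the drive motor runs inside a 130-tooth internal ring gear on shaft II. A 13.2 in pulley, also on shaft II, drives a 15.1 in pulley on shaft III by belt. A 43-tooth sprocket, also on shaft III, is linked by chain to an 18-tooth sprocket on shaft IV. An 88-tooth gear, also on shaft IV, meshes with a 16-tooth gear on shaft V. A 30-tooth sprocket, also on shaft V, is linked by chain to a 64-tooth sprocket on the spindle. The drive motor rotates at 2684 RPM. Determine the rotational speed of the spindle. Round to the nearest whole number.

3557 RPM

the drive motor → shaft II (internal gear, 130/32): 2684 ÷ 4.0625 = 660.68 RPM
shaft II → shaft III (belt, 15.1/13.2): 660.68 ÷ 1.1439 = 577.55 RPM
shaft III → shaft IV (chain, 18/43): 577.55 ÷ 0.4186 = 1379.7 RPM
shaft IV → shaft V (gear mesh, 16/88): 1379.7 ÷ 0.18182 = 7588.3 RPM
shaft V → the spindle (chain, 64/30): 7588.3 ÷ 2.1333 = 3557 RPM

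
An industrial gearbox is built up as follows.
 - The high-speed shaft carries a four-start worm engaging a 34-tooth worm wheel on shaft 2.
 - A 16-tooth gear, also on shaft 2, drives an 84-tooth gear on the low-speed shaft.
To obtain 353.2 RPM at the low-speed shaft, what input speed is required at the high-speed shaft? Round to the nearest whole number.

Overall ratio R = 8.5 × 5.25 = 44.625.
Required input speed = output speed × R = 353.2 × 44.625 = 15762 RPM.

15762 RPM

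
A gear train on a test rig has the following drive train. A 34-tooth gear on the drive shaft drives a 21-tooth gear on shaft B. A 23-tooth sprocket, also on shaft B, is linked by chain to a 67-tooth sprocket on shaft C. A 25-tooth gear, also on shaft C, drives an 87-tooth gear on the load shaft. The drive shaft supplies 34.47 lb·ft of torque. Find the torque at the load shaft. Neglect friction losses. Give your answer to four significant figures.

gear mesh 21/34 = 0.61765 → τ = 34.47·0.61765 = 21.29 lb·ft
chain 67/23 = 2.913 → τ = 21.29·2.913 = 62.02 lb·ft
gear mesh 87/25 = 3.48 → τ = 62.02·3.48 = 215.83 lb·ft

215.8 lb·ft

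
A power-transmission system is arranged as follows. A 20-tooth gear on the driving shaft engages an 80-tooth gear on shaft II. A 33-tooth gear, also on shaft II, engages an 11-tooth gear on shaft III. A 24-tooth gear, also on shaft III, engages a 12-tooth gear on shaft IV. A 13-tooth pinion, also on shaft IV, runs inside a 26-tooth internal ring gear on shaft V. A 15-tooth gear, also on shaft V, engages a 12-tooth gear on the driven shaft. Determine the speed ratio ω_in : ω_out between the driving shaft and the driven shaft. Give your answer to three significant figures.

1.07

Each stage contributes driven/driver: gear mesh 80/20 = 4, gear mesh 11/33 = 0.33333, gear mesh 12/24 = 0.5, internal gear 26/13 = 2, gear mesh 12/15 = 0.8.
Overall: 4 × 0.33333 × 0.5 × 2 × 0.8 = 1.0667.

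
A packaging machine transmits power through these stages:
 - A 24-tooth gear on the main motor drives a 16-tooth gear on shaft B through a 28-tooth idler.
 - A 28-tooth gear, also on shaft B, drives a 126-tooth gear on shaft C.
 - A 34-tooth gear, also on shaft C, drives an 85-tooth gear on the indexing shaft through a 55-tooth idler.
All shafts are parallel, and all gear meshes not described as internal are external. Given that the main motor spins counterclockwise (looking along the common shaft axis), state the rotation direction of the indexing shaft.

the main motor → shaft B: driver → idler → driven is 2 external meshes, 2 reversals → CCW.
shaft B → shaft C: external mesh, 1 reversal → CW.
shaft C → the indexing shaft: driver → idler → driven is 2 external meshes, 2 reversals → CW.
5 reversals in total — an odd number — so the indexing shaft turns opposite to the main motor.

clockwise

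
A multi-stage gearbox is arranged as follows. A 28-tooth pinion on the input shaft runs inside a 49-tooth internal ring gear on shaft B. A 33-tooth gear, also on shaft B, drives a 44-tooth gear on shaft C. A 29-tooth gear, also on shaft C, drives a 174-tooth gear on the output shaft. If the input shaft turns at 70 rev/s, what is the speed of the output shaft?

the input shaft → shaft B (internal gear, 49/28): 70 ÷ 1.75 = 40 rev/s
shaft B → shaft C (gear mesh, 44/33): 40 ÷ 1.3333 = 30 rev/s
shaft C → the output shaft (gear mesh, 174/29): 30 ÷ 6 = 5 rev/s

5 rev/s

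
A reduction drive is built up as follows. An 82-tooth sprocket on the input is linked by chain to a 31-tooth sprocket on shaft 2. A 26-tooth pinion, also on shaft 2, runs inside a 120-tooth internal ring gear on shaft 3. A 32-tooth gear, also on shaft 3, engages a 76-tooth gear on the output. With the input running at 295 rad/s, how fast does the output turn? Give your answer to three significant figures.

Chain: ratio = 31/82 = 0.37805, so shaft 2 turns at 295 / 0.37805 = 780.32 rad/s.
Internal gear: ratio = 120/26 = 4.6154, so shaft 3 turns at 780.32 / 4.6154 = 169.07 rad/s.
Gear mesh: ratio = 76/32 = 2.375, so the output turns at 169.07 / 2.375 = 71.187 rad/s.

71.2 rad/s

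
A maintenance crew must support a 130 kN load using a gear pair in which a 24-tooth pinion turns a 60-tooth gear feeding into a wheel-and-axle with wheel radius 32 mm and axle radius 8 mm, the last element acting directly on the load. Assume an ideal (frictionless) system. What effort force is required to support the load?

13 kN

Gear pair MA = 60/24 = 2.5.
Wheel-and-axle MA = R/r = 32/8 = 4.
Combined ideal MA = 2.5 × 4 = 10.
Effort = load / MA = 130 / 10 = 13 kN.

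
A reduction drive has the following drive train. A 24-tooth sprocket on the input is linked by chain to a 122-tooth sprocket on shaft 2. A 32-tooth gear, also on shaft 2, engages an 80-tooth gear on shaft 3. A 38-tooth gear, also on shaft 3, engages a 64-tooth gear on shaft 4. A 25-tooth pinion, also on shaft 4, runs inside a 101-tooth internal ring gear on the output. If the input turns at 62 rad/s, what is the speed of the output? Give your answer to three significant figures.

0.717 rad/s

the input → shaft 2 (chain, 122/24): 62 ÷ 5.0833 = 12.197 rad/s
shaft 2 → shaft 3 (gear mesh, 80/32): 12.197 ÷ 2.5 = 4.8787 rad/s
shaft 3 → shaft 4 (gear mesh, 64/38): 4.8787 ÷ 1.6842 = 2.8967 rad/s
shaft 4 → the output (internal gear, 101/25): 2.8967 ÷ 4.04 = 0.71701 rad/s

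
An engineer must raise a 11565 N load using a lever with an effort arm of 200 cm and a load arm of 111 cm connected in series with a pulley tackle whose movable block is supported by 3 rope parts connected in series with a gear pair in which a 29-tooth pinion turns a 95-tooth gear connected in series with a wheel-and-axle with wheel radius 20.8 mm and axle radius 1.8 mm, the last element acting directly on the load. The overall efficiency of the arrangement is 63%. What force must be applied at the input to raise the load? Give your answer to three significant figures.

Lever MA = effort arm / load arm = 200/111 = 1.8018.
Block-and-tackle MA = number of supporting rope parts = 3.
Gear pair MA = 95/29 = 3.2759.
Wheel-and-axle MA = R/r = 20.8/1.8 = 11.556.
Combined ideal MA = 1.8018 × 3 × 3.2759 × 11.556 = 204.62.
Actual MA = 204.62 × 0.63 = 128.91.
Effort = load / actual MA = 11565 / 128.91 = 89.714 N.

89.7 N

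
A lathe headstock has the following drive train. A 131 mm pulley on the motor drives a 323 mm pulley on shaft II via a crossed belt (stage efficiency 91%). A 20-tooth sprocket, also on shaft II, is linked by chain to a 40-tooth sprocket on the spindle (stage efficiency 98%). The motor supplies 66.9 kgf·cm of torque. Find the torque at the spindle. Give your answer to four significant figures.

294.2 kgf·cm

After the belt (323/131): 66.9 × 2.4656 × 0.91 = 150.11 kgf·cm
After the chain (40/20): 150.11 × 2 × 0.98 = 294.21 kgf·cm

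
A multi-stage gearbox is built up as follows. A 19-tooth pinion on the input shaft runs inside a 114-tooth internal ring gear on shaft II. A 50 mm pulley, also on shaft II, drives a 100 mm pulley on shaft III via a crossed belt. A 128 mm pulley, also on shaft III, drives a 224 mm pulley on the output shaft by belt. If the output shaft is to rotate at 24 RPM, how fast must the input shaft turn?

Overall ratio R = 6 × 2 × 1.75 = 21.
Required input speed = output speed × R = 24 × 21 = 504 RPM.

504 RPM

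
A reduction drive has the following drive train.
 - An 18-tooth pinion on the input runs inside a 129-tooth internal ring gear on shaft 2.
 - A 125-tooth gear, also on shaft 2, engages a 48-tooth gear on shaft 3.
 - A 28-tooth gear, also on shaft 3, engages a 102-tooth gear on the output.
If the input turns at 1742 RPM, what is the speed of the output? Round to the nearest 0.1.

173.8 RPM

Internal gear: ratio = 129/18 = 7.1667, so shaft 2 turns at 1742 / 7.1667 = 243.07 RPM.
Gear mesh: ratio = 48/125 = 0.384, so shaft 3 turns at 243.07 / 0.384 = 632.99 RPM.
Gear mesh: ratio = 102/28 = 3.6429, so the output turns at 632.99 / 3.6429 = 173.76 RPM.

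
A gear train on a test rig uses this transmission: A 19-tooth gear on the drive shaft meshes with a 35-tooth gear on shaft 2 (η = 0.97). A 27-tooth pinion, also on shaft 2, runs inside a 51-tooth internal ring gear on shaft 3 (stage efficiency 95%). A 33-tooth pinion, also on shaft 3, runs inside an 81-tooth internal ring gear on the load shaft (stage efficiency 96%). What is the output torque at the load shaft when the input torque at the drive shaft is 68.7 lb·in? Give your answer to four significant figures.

gear mesh 35/19 = 1.8421 → τ = 68.7·1.8421·0.97 = 122.76 lb·in
internal gear 51/27 = 1.8889 → τ = 122.76·1.8889·0.95 = 220.28 lb·in
internal gear 81/33 = 2.4545 → τ = 220.28·2.4545·0.96 = 519.06 lb·in

519.1 lb·in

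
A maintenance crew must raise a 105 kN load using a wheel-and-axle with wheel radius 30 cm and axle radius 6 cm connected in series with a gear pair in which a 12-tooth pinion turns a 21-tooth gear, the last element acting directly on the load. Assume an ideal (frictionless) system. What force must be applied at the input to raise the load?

12 kN

Wheel-and-axle MA = R/r = 30/6 = 5.
Gear pair MA = 21/12 = 1.75.
Combined ideal MA = 5 × 1.75 = 8.75.
Effort = load / MA = 105 / 8.75 = 12 kN.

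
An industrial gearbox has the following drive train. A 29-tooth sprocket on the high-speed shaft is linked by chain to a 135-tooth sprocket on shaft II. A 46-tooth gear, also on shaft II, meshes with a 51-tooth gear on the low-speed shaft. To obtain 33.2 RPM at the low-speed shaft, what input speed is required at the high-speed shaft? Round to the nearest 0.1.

Overall ratio R = 4.6552 × 1.1087 = 5.1612.
Required input speed = output speed × R = 33.2 × 5.1612 = 171.35 RPM.

171.4 RPM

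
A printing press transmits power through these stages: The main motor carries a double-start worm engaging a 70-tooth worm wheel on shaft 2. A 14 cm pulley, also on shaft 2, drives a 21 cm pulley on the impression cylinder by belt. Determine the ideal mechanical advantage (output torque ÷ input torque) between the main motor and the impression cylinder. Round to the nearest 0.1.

52.5

Each stage contributes driven/driver: worm 70/2 = 35, belt 21/14 = 1.5.
Overall: 35 × 1.5 = 52.5.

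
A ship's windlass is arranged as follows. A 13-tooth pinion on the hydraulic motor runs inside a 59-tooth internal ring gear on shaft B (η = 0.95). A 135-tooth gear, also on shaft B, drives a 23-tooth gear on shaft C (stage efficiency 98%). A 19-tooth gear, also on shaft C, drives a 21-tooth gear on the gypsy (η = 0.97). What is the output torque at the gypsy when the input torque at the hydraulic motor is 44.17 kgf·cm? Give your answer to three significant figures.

internal gear 59/13 = 4.5385 → τ = 44.17·4.5385·0.95 = 190.44 kgf·cm
gear mesh 23/135 = 0.17037 → τ = 190.44·0.17037·0.98 = 31.797 kgf·cm
gear mesh 21/19 = 1.1053 → τ = 31.797·1.1053·0.97 = 34.089 kgf·cm

34.1 kgf·cm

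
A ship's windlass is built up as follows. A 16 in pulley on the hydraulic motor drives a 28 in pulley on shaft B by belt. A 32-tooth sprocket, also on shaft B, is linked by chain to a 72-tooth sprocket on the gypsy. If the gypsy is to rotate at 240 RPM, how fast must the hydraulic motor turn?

Overall ratio R = 1.75 × 2.25 = 3.9375.
Required input speed = output speed × R = 240 × 3.9375 = 945 RPM.

945 RPM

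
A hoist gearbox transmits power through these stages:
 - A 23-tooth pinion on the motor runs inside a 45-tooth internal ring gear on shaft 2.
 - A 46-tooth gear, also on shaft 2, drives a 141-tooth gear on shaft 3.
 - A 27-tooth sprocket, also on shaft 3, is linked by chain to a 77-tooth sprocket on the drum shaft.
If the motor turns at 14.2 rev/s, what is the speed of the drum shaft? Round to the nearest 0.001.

0.830 rev/s

the motor → shaft 2 (internal gear, 45/23): 14.2 ÷ 1.9565 = 7.2578 rev/s
shaft 2 → shaft 3 (gear mesh, 141/46): 7.2578 ÷ 3.0652 = 2.3678 rev/s
shaft 3 → the drum shaft (chain, 77/27): 2.3678 ÷ 2.8519 = 0.83026 rev/s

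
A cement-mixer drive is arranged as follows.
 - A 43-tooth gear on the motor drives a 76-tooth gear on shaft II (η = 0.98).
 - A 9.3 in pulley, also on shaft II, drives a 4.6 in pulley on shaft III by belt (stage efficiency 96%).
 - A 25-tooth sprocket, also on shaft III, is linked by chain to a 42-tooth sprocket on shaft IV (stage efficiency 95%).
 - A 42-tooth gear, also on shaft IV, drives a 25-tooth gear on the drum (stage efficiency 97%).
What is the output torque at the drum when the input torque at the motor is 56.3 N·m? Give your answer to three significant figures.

gear mesh 76/43 = 1.7674 → τ = 56.3·1.7674·0.98 = 97.517 N·m
belt 4.6/9.3 = 0.49462 → τ = 97.517·0.49462·0.96 = 46.305 N·m
chain 42/25 = 1.68 → τ = 46.305·1.68·0.95 = 73.902 N·m
gear mesh 25/42 = 0.59524 → τ = 73.902·0.59524·0.97 = 42.67 N·m

42.7 N·m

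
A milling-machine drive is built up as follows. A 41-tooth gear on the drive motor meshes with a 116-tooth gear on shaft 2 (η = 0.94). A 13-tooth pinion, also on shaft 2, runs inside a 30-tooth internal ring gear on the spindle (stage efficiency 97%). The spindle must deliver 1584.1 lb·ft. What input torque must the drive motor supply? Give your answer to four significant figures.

266.1 lb·ft

Overall ratio R = 2.8293 × 2.3077 = 6.5291; overall efficiency η = 0.94 × 0.97 = 0.9118.
Input torque = output torque / (R × η) = 1584.1 / (6.5291 × 0.9118) = 266.09 lb·ft.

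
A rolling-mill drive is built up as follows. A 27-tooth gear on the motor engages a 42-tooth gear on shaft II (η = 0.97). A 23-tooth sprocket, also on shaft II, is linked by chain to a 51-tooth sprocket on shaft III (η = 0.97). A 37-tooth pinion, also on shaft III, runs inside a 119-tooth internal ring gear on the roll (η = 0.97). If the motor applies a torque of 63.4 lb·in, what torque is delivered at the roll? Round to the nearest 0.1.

641.9 lb·in

gear mesh 42/27 = 1.5556 → τ = 63.4·1.5556·0.97 = 95.664 lb·in
chain 51/23 = 2.2174 → τ = 95.664·2.2174·0.97 = 205.76 lb·in
internal gear 119/37 = 3.2162 → τ = 205.76·3.2162·0.97 = 641.92 lb·in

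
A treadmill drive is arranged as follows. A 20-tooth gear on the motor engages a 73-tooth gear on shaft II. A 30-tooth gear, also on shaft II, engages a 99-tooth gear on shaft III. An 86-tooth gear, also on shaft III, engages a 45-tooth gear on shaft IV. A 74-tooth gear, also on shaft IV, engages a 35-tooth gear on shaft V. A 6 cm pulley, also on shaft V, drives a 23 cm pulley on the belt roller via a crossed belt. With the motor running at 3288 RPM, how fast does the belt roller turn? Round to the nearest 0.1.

the motor → shaft II (gear mesh, 73/20): 3288 ÷ 3.65 = 900.82 RPM
shaft II → shaft III (gear mesh, 99/30): 900.82 ÷ 3.3 = 272.98 RPM
shaft III → shaft IV (gear mesh, 45/86): 272.98 ÷ 0.52326 = 521.69 RPM
shaft IV → shaft V (gear mesh, 35/74): 521.69 ÷ 0.47297 = 1103 RPM
shaft V → the belt roller (belt, 23/6): 1103 ÷ 3.8333 = 287.74 RPM

287.7 RPM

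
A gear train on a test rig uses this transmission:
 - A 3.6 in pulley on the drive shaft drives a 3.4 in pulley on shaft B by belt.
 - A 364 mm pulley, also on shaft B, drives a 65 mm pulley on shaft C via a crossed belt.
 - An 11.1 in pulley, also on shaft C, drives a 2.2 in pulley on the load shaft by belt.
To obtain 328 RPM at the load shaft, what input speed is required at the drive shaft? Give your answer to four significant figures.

Overall ratio R = 0.94444 × 0.17857 × 0.1982 = 0.033426.
Required input speed = output speed × R = 328 × 0.033426 = 10.964 RPM.

10.96 RPM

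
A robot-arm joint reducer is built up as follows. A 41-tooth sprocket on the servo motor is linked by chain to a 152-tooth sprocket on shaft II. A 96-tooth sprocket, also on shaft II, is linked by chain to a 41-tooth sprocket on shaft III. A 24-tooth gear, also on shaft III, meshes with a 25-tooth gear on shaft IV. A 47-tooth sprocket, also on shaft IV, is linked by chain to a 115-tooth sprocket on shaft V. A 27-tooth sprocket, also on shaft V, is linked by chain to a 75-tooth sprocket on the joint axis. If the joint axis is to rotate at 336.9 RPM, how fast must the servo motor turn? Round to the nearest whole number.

3777 RPM

Overall ratio R = 3.7073 × 0.42708 × 1.0417 × 2.4468 × 2.7778 = 11.21.
Required input speed = output speed × R = 336.9 × 11.21 = 3776.6 RPM.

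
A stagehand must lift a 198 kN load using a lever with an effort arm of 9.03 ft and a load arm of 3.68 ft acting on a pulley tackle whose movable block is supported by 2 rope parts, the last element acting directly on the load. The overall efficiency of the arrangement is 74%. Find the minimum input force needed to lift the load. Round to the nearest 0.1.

54.5 kN

Lever MA = effort arm / load arm = 9.03/3.68 = 2.4538.
Block-and-tackle MA = number of supporting rope parts = 2.
Combined ideal MA = 2.4538 × 2 = 4.9076.
Actual MA = 4.9076 × 0.74 = 3.6316.
Effort = load / actual MA = 198 / 3.6316 = 54.521 kN.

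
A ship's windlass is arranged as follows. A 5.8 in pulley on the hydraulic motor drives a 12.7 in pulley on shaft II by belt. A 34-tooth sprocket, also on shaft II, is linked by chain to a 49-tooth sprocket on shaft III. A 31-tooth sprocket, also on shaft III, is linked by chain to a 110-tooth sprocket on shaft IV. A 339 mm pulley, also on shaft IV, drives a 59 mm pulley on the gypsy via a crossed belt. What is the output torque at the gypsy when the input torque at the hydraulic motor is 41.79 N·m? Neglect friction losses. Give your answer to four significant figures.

belt 12.7/5.8 = 2.1897 → τ = 41.79·2.1897 = 91.506 N·m
chain 49/34 = 1.4412 → τ = 91.506·1.4412 = 131.88 N·m
chain 110/31 = 3.5484 → τ = 131.88·3.5484 = 467.95 N·m
belt 59/339 = 0.17404 → τ = 467.95·0.17404 = 81.442 N·m

81.44 N·m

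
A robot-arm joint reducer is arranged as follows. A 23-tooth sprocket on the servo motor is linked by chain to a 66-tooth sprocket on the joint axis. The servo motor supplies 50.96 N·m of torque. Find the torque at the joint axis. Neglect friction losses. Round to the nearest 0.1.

Chain: ratio = 66/23 = 2.8696; torque at the joint axis = 50.96 × 2.8696 = 146.23 N·m.

146.2 N·m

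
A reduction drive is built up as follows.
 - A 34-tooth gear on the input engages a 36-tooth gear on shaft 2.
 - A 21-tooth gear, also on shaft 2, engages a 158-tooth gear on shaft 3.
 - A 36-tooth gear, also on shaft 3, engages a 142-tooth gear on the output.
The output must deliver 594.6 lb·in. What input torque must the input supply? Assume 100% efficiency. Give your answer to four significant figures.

18.92 lb·in

Overall ratio R = 1.0588 × 7.5238 × 3.9444 = 31.423.
Input torque = output torque / R = 594.6 / 31.423 = 18.922 lb·in.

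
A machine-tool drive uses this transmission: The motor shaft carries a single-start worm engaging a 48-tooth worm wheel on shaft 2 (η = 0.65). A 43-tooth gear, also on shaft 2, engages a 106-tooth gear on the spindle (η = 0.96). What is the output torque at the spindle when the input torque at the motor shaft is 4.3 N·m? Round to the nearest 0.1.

After the worm (48/1): 4.3 × 48 × 0.65 = 134.16 N·m
After the gear mesh (106/43): 134.16 × 2.4651 × 0.96 = 317.49 N·m

317.5 N·m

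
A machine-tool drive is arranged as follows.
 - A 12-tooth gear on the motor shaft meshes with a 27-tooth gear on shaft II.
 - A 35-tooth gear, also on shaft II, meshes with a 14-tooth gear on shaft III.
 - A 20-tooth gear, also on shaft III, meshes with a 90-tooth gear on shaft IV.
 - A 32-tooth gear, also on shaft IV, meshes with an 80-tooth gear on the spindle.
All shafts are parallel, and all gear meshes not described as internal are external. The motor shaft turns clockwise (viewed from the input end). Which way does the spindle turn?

clockwise

the motor shaft → shaft II: external mesh, 1 reversal → CCW.
shaft II → shaft III: external mesh, 1 reversal → CW.
shaft III → shaft IV: external mesh, 1 reversal → CCW.
shaft IV → the spindle: external mesh, 1 reversal → CW.
4 reversals in total — an even number — so the spindle turns the same way as the motor shaft.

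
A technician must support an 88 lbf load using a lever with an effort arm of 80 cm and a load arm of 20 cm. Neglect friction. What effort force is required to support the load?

22 lbf

Lever MA = effort arm / load arm = 80/20 = 4.
Effort = load / MA = 88 / 4 = 22 lbf.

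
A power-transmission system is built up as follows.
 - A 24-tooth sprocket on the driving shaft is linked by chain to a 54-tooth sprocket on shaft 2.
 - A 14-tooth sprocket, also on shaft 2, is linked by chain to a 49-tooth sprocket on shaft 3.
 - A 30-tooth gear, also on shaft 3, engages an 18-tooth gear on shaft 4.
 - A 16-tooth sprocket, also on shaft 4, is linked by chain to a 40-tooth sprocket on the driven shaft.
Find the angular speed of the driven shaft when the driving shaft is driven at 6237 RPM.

Chain: ratio = 54/24 = 2.25, so shaft 2 turns at 6237 / 2.25 = 2772 RPM.
Chain: ratio = 49/14 = 3.5, so shaft 3 turns at 2772 / 3.5 = 792 RPM.
Gear mesh: ratio = 18/30 = 0.6, so shaft 4 turns at 792 / 0.6 = 1320 RPM.
Chain: ratio = 40/16 = 2.5, so the driven shaft turns at 1320 / 2.5 = 528 RPM.

528 RPM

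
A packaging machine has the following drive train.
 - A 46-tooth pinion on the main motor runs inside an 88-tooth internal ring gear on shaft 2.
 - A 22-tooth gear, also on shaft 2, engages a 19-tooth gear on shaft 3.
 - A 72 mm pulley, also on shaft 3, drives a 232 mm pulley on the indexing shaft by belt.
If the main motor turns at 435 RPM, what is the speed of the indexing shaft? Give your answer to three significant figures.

81.7 RPM

the main motor → shaft 2 (internal gear, 88/46): 435 ÷ 1.913 = 227.39 RPM
shaft 2 → shaft 3 (gear mesh, 19/22): 227.39 ÷ 0.86364 = 263.29 RPM
shaft 3 → the indexing shaft (belt, 232/72): 263.29 ÷ 3.2222 = 81.711 RPM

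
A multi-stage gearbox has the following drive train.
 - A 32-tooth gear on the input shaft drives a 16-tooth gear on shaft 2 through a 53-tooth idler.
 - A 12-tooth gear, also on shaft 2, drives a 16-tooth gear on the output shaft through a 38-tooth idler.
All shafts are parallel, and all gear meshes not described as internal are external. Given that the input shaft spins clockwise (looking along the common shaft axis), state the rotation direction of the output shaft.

the input shaft → shaft 2: driver → idler → driven is 2 external meshes, 2 reversals → CW.
shaft 2 → the output shaft: driver → idler → driven is 2 external meshes, 2 reversals → CW.
4 reversals in total — an even number — so the output shaft turns the same way as the input shaft.

clockwise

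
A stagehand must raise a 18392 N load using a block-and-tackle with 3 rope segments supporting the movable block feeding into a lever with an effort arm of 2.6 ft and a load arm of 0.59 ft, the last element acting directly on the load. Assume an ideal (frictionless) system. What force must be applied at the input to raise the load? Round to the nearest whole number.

1391 N

Block-and-tackle MA = number of supporting rope parts = 3.
Lever MA = effort arm / load arm = 2.6/0.59 = 4.4068.
Combined ideal MA = 3 × 4.4068 = 13.22.
Effort = load / MA = 18392 / 13.22 = 1391.2 N.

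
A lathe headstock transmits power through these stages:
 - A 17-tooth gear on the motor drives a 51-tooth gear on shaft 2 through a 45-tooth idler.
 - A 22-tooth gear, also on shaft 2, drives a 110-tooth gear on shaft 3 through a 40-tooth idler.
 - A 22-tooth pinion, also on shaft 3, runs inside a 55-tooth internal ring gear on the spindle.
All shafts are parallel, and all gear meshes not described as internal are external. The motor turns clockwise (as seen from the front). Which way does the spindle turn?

clockwise

the motor → shaft 2: driver → idler → driven is 2 external meshes, 2 reversals → CW.
shaft 2 → shaft 3: driver → idler → driven is 2 external meshes, 2 reversals → CW.
shaft 3 → the spindle: internal mesh, same direction → CW.
4 reversals in total — an even number — so the spindle turns the same way as the motor.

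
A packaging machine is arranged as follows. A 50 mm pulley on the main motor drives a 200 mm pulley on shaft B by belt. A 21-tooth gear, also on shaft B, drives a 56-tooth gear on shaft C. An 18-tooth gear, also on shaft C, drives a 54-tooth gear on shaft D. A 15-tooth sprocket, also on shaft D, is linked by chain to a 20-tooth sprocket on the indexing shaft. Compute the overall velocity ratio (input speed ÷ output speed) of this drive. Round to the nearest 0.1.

Each stage contributes driven/driver: belt 200/50 = 4, gear mesh 56/21 = 2.6667, gear mesh 54/18 = 3, chain 20/15 = 1.3333.
Overall: 4 × 2.6667 × 3 × 1.3333 = 42.667.

42.7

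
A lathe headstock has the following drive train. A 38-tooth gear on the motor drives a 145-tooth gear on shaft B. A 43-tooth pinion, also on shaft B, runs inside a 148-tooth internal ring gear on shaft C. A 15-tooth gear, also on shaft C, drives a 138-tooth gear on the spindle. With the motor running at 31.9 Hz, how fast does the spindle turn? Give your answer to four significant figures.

Gear mesh: ratio = 145/38 = 3.8158, so shaft B turns at 31.9 / 3.8158 = 8.36 Hz.
Internal gear: ratio = 148/43 = 3.4419, so shaft C turns at 8.36 / 3.4419 = 2.4289 Hz.
Gear mesh: ratio = 138/15 = 9.2, so the spindle turns at 2.4289 / 9.2 = 0.26401 Hz.

0.2640 Hz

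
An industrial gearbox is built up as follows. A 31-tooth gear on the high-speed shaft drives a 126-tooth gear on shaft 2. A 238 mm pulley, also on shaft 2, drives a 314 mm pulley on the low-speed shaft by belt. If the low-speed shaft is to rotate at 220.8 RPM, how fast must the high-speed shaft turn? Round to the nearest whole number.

Overall ratio R = 4.0645 × 1.3193 = 5.3624.
Required input speed = output speed × R = 220.8 × 5.3624 = 1184 RPM.

1184 RPM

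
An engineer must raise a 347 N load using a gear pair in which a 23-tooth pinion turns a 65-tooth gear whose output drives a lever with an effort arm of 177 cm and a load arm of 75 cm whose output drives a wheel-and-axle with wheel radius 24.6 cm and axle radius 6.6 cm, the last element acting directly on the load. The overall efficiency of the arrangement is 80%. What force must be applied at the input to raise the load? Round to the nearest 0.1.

17.4 N

Gear pair MA = 65/23 = 2.8261.
Lever MA = effort arm / load arm = 177/75 = 2.36.
Wheel-and-axle MA = R/r = 24.6/6.6 = 3.7273.
Combined ideal MA = 2.8261 × 2.36 × 3.7273 = 24.859.
Actual MA = 24.859 × 0.80 = 19.887.
Effort = load / actual MA = 347 / 19.887 = 17.448 N.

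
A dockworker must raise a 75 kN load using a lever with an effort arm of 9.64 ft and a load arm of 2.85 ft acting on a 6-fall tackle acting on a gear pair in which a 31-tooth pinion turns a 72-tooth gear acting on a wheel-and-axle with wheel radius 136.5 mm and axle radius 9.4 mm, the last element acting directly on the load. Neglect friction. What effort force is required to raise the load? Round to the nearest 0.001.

Lever MA = effort arm / load arm = 9.64/2.85 = 3.3825.
Block-and-tackle MA = number of supporting rope parts = 6.
Gear pair MA = 72/31 = 2.3226.
Wheel-and-axle MA = R/r = 136.5/9.4 = 14.521.
Combined ideal MA = 3.3825 × 6 × 2.3226 × 14.521 = 684.48.
Effort = load / MA = 75 / 684.48 = 0.10957 kN.

0.110 kN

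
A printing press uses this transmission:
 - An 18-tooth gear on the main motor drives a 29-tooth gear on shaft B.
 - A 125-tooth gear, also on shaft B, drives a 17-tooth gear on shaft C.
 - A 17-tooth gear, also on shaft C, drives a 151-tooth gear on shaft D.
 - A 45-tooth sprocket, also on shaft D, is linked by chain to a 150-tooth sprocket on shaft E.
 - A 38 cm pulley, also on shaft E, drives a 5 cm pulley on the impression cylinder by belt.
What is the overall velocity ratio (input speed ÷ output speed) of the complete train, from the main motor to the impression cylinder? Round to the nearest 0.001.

0.854

Each stage contributes driven/driver: gear mesh 29/18 = 1.6111, gear mesh 17/125 = 0.136, gear mesh 151/17 = 8.8824, chain 150/45 = 3.3333, belt 5/38 = 0.13158.
Overall: 1.6111 × 0.136 × 8.8824 × 3.3333 × 0.13158 = 0.85361.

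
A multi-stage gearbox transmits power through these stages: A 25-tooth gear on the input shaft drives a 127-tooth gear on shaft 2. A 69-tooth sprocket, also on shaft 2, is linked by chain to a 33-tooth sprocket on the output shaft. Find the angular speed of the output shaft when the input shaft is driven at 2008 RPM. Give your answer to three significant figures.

826 RPM

Gear mesh: ratio = 127/25 = 5.08, so shaft 2 turns at 2008 / 5.08 = 395.28 RPM.
Chain: ratio = 33/69 = 0.47826, so the output shaft turns at 395.28 / 0.47826 = 826.49 RPM.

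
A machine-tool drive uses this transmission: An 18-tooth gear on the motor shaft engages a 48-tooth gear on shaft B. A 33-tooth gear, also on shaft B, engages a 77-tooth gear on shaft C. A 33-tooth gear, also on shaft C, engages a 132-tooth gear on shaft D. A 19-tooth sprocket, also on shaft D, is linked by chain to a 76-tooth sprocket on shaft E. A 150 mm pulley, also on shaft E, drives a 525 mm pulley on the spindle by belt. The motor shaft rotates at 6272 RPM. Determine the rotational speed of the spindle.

18 RPM

the motor shaft → shaft B (gear mesh, 48/18): 6272 ÷ 2.6667 = 2352 RPM
shaft B → shaft C (gear mesh, 77/33): 2352 ÷ 2.3333 = 1008 RPM
shaft C → shaft D (gear mesh, 132/33): 1008 ÷ 4 = 252 RPM
shaft D → shaft E (chain, 76/19): 252 ÷ 4 = 63 RPM
shaft E → the spindle (belt, 525/150): 63 ÷ 3.5 = 18 RPM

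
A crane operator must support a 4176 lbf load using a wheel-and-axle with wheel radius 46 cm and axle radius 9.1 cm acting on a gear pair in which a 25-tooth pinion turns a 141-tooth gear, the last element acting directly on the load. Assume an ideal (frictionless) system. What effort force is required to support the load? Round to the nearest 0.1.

Wheel-and-axle MA = R/r = 46/9.1 = 5.0549.
Gear pair MA = 141/25 = 5.64.
Combined ideal MA = 5.0549 × 5.64 = 28.51.
Effort = load / MA = 4176 / 28.51 = 146.48 lbf.

146.5 lbf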